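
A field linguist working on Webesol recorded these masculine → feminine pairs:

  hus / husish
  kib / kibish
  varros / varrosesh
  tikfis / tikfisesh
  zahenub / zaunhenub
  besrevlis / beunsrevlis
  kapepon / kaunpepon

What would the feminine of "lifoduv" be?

liunfoduv

hus and varros both end in -s yet inflect differently (husish, varrosesh), so the final letter is not what conditions the rule; the number of vowels is.
"lifoduv" has 3 vowels. The stems with 3 vowels (zahenub → zaunhenub, besrevlis → beunsrevlis, kapepon → kaunpepon) insert -un- after the first vowel.
So lifoduv → liunfoduv.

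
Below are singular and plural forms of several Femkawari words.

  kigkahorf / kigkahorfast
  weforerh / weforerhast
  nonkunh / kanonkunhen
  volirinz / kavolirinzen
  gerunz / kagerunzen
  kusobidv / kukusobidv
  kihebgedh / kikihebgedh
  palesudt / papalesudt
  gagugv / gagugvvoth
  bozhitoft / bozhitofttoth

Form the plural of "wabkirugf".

wabkirugffoth

"wabkirugf" has second-to-last letter 'g'. The one such stem in the data (gagugv → gagugvvoth) doubles the final consonant and adds -oth (as does bozhitoft), so the same rule applies.
So wabkirugf → wabkirugffoth.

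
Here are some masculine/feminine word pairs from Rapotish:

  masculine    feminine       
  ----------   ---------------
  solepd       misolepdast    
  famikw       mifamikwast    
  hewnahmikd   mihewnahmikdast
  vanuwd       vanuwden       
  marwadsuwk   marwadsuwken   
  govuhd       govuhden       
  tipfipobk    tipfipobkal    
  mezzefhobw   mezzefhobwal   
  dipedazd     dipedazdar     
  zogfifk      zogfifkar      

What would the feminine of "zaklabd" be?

solepd and vanuwd both end in -d yet inflect differently (misolepdast, vanuwden), so the final letter is not what conditions the rule; the second-to-last letter is.
"zaklabd" has second-to-last letter 'b'. The stems whose second-to-last letter is 'b' (tipfipobk → tipfipobkal, mezzefhobw → mezzefhobwal) add -al.
So zaklabd → zaklabdal.

zaklabdal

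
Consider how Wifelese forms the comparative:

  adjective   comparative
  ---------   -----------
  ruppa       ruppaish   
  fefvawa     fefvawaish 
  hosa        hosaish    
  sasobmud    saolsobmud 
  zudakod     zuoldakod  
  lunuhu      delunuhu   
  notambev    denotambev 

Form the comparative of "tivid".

tiolvid

sasobmud and lunuhu both have last vowel 'u' yet inflect differently (saolsobmud, delunuhu), so the last vowel is not what conditions the rule; the final letter is.
"tivid" ends in -d. The stems ending in -d (sasobmud → saolsobmud, zudakod → zuoldakod) insert -ol- after the first vowel.
So tivid → tiolvid.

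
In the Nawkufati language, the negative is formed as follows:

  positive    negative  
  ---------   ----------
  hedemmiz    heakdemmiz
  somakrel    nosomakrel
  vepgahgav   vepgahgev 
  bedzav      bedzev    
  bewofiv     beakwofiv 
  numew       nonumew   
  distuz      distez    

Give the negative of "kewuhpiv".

hedemmiz and distuz both end in -z yet inflect differently (heakdemmiz, distez), so the final letter is not what conditions the rule; the last vowel is.
"kewuhpiv" has last vowel 'i'. The stems whose last vowel is 'i' (bewofiv → beakwofiv, hedemmiz → heakdemmiz) insert -ak- after the first vowel.
The other patterns: stems whose last vowel is 'e' add the prefix no-; stems whose last vowel is 'a' or 'u' change the last vowel to 'e'.
So kewuhpiv → keakwuhpiv.

keakwuhpiv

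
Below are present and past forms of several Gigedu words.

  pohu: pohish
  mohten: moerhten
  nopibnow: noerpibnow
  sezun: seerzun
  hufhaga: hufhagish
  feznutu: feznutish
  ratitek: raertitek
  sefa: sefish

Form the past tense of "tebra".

tebrish

sezun and feznutu both have last vowel 'u' yet inflect differently (seerzun, feznutish), so the last vowel is not what conditions the rule; whether the stem ends in a vowel or a consonant is.
"tebra" ends in a vowel. The stems ending in a vowel (feznutu → feznutish, pohu → pohish, hufhaga → hufhagish) drop the final letter and add -ish.
The other pattern: stems ending in a consonant insert -er- after the first vowel.
So tebra → tebrish.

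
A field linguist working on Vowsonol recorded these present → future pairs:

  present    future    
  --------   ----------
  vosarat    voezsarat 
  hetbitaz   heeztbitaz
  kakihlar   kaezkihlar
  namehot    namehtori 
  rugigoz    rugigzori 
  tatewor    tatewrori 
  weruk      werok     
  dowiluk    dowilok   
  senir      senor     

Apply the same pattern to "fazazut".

fazazot

vosarat and namehot both end in -t yet inflect differently (voezsarat, namehtori), so the final letter is not what conditions the rule; the last vowel is.
"fazazut" has last vowel 'u'. The stems whose last vowel is 'u' (weruk → werok, dowiluk → dowilok) change the last vowel to 'o'.
The other patterns: stems whose last vowel is 'a' insert -ez- after the first vowel; stems whose last vowel is 'o' delete the last vowel and add -ori.
So fazazut → fazazot.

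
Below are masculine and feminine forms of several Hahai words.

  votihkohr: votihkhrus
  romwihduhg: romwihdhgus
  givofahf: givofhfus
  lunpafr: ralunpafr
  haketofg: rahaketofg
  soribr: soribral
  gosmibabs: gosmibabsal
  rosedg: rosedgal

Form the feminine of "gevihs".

votihkohr and lunpafr both end in -r yet inflect differently (votihkhrus, ralunpafr), so the final letter is not what conditions the rule; the second-to-last letter is.
"gevihs" has second-to-last letter 'h'. The stems whose second-to-last letter is 'h' (votihkohr → votihkhrus, romwihduhg → romwihdhgus, givofahf → givofhfus) delete the last vowel and add -us.
The other patterns: stems whose second-to-last letter is 'f' add the prefix ra-; stems whose second-to-last letter is 'b' or 'd' add -al.
So gevihs → gevhsus.

gevhsus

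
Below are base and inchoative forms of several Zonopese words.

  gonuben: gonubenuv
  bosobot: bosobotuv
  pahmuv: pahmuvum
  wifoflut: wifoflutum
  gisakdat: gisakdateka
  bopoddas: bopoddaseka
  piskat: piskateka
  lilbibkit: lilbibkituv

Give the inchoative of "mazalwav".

wifoflut and piskat both end in -t yet inflect differently (wifoflutum, piskateka), so the final letter is not what conditions the rule; the last vowel is.
"mazalwav" has last vowel 'a'. The stems whose last vowel is 'a' (bopoddas → bopoddaseka, piskat → piskateka, gisakdat → gisakdateka) add -eka.
The other patterns: stems whose last vowel is 'u' add -um; stems whose last vowel is 'e', 'i' or 'o' add -uv.
So mazalwav → mazalwaveka.

mazalwaveka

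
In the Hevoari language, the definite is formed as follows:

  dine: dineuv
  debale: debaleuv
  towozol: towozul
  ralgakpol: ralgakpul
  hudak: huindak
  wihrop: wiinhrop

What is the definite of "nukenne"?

nukenneuv

towozol and wihrop both have last vowel 'o' yet inflect differently (towozul, wiinhrop), so the last vowel is not what conditions the rule; the final letter is.
"nukenne" ends in -e. The stems ending in -e (dine → dineuv, debale → debaleuv) add -uv.
The other patterns: stems ending in -l change the last vowel to 'u'; stems ending in -k or -p insert -in- after the first vowel.
So nukenne → nukenneuv.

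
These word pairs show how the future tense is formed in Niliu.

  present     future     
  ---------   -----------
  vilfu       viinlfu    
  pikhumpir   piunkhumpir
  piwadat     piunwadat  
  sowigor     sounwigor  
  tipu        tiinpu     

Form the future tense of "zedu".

"zedu" ends in a vowel. The stems ending in a vowel (tipu → tiinpu, vilfu → viinlfu) insert -in- after the first vowel.
The other pattern: stems ending in a consonant insert -un- after the first vowel.
So zedu → zeindu.

zeindu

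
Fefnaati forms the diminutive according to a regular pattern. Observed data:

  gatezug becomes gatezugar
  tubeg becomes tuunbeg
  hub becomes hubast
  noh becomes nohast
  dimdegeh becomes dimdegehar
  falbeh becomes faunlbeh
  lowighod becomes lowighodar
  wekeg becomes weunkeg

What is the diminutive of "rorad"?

rounrad

"rorad" has 2 vowels. The stems with 2 vowels (tubeg → tuunbeg, falbeh → faunlbeh, wekeg → weunkeg) insert -un- after the first vowel.
So rorad → rounrad.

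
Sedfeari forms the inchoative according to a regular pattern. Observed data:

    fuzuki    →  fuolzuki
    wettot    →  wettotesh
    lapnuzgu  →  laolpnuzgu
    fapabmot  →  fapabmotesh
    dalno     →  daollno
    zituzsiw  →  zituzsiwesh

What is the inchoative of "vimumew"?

vimumewesh

fapabmot and dalno both have last vowel 'o' yet inflect differently (fapabmotesh, daollno), so the last vowel is not what conditions the rule; whether the stem ends in a vowel or a consonant is.
"vimumew" ends in a consonant. The stems ending in a consonant (zituzsiw → zituzsiwesh, fapabmot → fapabmotesh, wettot → wettotesh) add -esh.
So vimumew → vimumewesh.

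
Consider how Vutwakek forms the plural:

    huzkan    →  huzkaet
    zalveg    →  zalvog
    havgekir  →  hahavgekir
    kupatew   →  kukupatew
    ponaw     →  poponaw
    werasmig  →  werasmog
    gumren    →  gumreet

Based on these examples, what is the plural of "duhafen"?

"duhafen" ends in -n. The stems ending in -n (huzkan → huzkaet, gumren → gumreet) drop the final letter and add -et.
So duhafen → duhafeet.

duhafeet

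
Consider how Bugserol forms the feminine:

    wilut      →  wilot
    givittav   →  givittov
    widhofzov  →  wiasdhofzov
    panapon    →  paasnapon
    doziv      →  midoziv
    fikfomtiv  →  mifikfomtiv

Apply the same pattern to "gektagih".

migektagih

"gektagih" has last vowel 'i'. The stems whose last vowel is 'i' (doziv → midoziv, fikfomtiv → mifikfomtiv) add the prefix mi-.
So gektagih → migektagih.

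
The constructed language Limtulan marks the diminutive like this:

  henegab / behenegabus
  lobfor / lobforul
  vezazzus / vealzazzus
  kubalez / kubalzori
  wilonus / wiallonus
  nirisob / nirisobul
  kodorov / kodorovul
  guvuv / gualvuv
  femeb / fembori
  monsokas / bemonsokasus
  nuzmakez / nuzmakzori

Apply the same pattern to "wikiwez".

wikiwzori

monsokas and wilonus both end in -s yet inflect differently (bemonsokasus, wiallonus), so the final letter is not what conditions the rule; the last vowel is.
"wikiwez" has last vowel 'e'. The stems whose last vowel is 'e' (femeb → fembori, kubalez → kubalzori, nuzmakez → nuzmakzori) delete the last vowel and add -ori.
The other patterns: stems whose last vowel is 'a' add be- … -us around the stem; stems whose last vowel is 'u' insert -al- after the first vowel; stems whose last vowel is 'o' add -ul.
So wikiwez → wikiwzori.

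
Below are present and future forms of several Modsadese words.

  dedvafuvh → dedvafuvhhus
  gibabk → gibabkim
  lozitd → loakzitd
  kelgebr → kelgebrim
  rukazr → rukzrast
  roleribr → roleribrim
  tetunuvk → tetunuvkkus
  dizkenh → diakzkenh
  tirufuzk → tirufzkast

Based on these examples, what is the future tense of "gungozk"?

"gungozk" has second-to-last letter 'z'. The stems whose second-to-last letter is 'z' (tirufuzk → tirufzkast, rukazr → rukzrast) delete the last vowel and add -ast.
So gungozk → gungzkast.

gungzkast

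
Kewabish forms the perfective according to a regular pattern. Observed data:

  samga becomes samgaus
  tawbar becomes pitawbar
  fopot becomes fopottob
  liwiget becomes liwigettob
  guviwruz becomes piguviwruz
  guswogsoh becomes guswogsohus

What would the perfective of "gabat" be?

guswogsoh and fopot both have last vowel 'o' yet inflect differently (guswogsohus, fopottob), so the last vowel is not what conditions the rule; the final letter is.
"gabat" ends in -t. The stems ending in -t (liwiget → liwigettob, fopot → fopottob) double the final consonant and add -ob.
The other patterns: stems ending in -a or -h add -us; stems ending in -r or -z add the prefix pi-.
So gabat → gabattob.

gabattob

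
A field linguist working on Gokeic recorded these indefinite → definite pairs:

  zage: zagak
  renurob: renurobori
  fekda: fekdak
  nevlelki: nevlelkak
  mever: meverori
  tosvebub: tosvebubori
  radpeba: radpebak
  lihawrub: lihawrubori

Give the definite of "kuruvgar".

zage and mever both have last vowel 'e' yet inflect differently (zagak, meverori), so the last vowel is not what conditions the rule; whether the stem ends in a vowel or a consonant is.
"kuruvgar" ends in a consonant. The stems ending in a consonant (renurob → renurobori, mever → meverori, tosvebub → tosvebubori) add -ori.
The other pattern: stems ending in a vowel drop the final letter and add -ak.
So kuruvgar → kuruvgarori.

kuruvgarori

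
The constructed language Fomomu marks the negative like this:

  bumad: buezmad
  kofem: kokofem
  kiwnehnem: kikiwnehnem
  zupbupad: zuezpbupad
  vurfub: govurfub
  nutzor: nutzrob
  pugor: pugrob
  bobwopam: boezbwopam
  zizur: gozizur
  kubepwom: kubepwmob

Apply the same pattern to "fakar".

bobwopam and kofem both end in -m yet inflect differently (boezbwopam, kokofem), so the final letter is not what conditions the rule; the last vowel is.
"fakar" has last vowel 'a'. The stems whose last vowel is 'a' (bumad → buezmad, zupbupad → zuezpbupad, bobwopam → boezbwopam) insert -ez- after the first vowel.
The other patterns: stems whose last vowel is 'u' add the prefix go-; stems whose last vowel is 'e' repeat the first consonant+vowel as a prefix; stems whose last vowel is 'o' delete the last vowel and add -ob.
So fakar → faezkar.

faezkar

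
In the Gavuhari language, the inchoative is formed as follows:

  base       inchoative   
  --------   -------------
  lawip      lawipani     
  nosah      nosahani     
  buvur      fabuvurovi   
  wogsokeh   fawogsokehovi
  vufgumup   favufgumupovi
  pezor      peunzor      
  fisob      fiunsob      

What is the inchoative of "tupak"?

tupakani

"tupak" has last vowel 'a'. The one such stem in the data (nosah → nosahani) adds -ani, so the same rule applies.
So tupak → tupakani.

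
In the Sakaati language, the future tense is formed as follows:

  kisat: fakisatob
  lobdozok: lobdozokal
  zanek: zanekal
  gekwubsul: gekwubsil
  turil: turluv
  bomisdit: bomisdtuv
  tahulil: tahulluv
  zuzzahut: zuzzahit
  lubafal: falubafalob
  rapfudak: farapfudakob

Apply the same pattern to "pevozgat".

fapevozgatob

"pevozgat" has last vowel 'a'. The stems whose last vowel is 'a' (kisat → fakisatob, rapfudak → farapfudakob, lubafal → falubafalob) add fa- … -ob around the stem.
The other patterns: stems whose last vowel is 'i' delete the last vowel and add -uv; stems whose last vowel is 'u' change the last vowel to 'i'; stems whose last vowel is 'e' or 'o' add -al.
So pevozgat → fapevozgatob.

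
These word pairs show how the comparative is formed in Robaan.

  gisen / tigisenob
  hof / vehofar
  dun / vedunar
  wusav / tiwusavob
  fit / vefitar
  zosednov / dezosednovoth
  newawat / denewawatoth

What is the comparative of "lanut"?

tilanutob

dun and gisen both end in -n yet inflect differently (vedunar, tigisenob), so the final letter is not what conditions the rule; the number of vowels is.
"lanut" has 2 vowels. The stems with 2 vowels (wusav → tiwusavob, gisen → tigisenob) add ti- … -ob around the stem.
The other patterns: stems with 1 vowel add ve- … -ar around the stem; stems with 3 vowels add de- … -oth around the stem.
So lanut → tilanutob.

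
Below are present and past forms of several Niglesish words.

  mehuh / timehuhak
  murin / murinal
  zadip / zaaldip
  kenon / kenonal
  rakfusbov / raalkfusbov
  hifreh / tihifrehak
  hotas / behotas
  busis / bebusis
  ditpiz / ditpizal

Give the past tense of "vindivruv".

busis and ditpiz both have last vowel 'i' yet inflect differently (bebusis, ditpizal), so the last vowel is not what conditions the rule; the final letter is.
"vindivruv" ends in -v. The one such stem in the data (rakfusbov → raalkfusbov) inserts -al- after the first vowel (as does zadip), so the same rule applies.
The other patterns: stems ending in -s add the prefix be-; stems ending in -h add ti- … -ak around the stem; stems ending in -n or -z add -al.
So vindivruv → vialndivruv.

vialndivruv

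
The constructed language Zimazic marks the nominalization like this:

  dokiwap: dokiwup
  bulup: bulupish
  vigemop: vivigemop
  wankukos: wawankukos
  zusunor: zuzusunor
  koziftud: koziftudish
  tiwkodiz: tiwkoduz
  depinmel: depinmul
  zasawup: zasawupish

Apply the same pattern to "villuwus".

villuwusish

zasawup and vigemop both end in -p yet inflect differently (zasawupish, vivigemop), so the final letter is not what conditions the rule; the last vowel is.
"villuwus" has last vowel 'u'. The stems whose last vowel is 'u' (zasawup → zasawupish, koziftud → koziftudish, bulup → bulupish) add -ish.
The other patterns: stems whose last vowel is 'o' repeat the first consonant+vowel as a prefix; stems whose last vowel is 'a', 'e' or 'i' change the last vowel to 'u'.
So villuwus → villuwusish.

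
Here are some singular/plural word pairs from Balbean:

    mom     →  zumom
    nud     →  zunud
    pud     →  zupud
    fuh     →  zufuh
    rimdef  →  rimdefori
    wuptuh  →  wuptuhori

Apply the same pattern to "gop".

fuh and wuptuh both end in -h yet inflect differently (zufuh, wuptuhori), so the final letter is not what conditions the rule; the number of vowels is.
"gop" has 1 vowel. The stems with 1 vowel (mom → zumom, nud → zunud, pud → zupud) add the prefix zu-.
So gop → zugop.

zugop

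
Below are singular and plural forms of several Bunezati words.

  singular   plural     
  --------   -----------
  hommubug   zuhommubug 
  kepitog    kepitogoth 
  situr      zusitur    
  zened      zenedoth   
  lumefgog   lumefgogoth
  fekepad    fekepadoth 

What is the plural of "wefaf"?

wefafoth

"wefaf" has last vowel 'a'. The one such stem in the data (fekepad → fekepadoth) adds -oth, so the same rule applies.
So wefaf → wefafoth.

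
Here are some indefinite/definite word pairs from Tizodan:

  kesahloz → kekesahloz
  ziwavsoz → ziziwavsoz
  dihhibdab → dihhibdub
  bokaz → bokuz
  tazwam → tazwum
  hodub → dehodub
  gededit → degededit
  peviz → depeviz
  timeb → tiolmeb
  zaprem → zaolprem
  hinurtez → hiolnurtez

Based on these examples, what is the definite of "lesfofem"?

leolsfofem

"lesfofem" has last vowel 'e'. The stems whose last vowel is 'e' (timeb → tiolmeb, zaprem → zaolprem, hinurtez → hiolnurtez) insert -ol- after the first vowel.
The other patterns: stems whose last vowel is 'o' repeat the first consonant+vowel as a prefix; stems whose last vowel is 'a' change the last vowel to 'u'; stems whose last vowel is 'i' or 'u' add the prefix de-.
So lesfofem → leolsfofem.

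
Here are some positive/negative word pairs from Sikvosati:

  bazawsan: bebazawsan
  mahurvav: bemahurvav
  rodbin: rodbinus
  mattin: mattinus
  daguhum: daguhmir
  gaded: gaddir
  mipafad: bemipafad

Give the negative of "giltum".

giltmir

"giltum" has last vowel 'u'. The one such stem in the data (daguhum → daguhmir) deletes the last vowel and adds -ir (as does gaded), so the same rule applies.
The other patterns: stems whose last vowel is 'i' add -us; stems whose last vowel is 'a' add the prefix be-.
So giltum → giltmir.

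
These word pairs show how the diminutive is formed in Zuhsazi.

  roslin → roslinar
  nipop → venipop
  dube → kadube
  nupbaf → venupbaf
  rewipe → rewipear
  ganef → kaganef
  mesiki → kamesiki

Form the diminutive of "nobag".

"nobag" begins with n-. The stems beginning with n- (nipop → venipop, nupbaf → venupbaf) add the prefix ve-.
So nobag → venobag.

venobag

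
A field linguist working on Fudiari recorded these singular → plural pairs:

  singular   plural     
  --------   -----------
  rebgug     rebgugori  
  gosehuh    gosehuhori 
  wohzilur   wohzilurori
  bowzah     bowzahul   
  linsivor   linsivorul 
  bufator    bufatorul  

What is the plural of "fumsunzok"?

fumsunzokul

gosehuh and bowzah both end in -h yet inflect differently (gosehuhori, bowzahul), so the final letter is not what conditions the rule; the last vowel is.
"fumsunzok" has last vowel 'o'. The stems whose last vowel is 'o' (linsivor → linsivorul, bufator → bufatorul) add -ul.
So fumsunzok → fumsunzokul.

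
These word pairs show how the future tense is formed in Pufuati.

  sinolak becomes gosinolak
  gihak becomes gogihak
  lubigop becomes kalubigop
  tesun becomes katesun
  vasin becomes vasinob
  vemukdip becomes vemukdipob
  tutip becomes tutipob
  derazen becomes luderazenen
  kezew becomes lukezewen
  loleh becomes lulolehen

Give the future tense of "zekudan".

gozekudan

tesun and vasin both end in -n yet inflect differently (katesun, vasinob), so the final letter is not what conditions the rule; the last vowel is.
"zekudan" has last vowel 'a'. The stems whose last vowel is 'a' (sinolak → gosinolak, gihak → gogihak) add the prefix go-.
So zekudan → gozekudan.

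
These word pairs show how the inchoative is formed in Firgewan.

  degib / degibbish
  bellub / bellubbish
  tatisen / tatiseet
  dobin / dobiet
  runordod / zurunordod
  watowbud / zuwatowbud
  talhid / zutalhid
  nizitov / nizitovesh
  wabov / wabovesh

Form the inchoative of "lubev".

lubevesh

degib and dobin both have last vowel 'i' yet inflect differently (degibbish, dobiet), so the last vowel is not what conditions the rule; the final letter is.
"lubev" ends in -v. The stems ending in -v (nizitov → nizitovesh, wabov → wabovesh) add -esh.
So lubev → lubevesh.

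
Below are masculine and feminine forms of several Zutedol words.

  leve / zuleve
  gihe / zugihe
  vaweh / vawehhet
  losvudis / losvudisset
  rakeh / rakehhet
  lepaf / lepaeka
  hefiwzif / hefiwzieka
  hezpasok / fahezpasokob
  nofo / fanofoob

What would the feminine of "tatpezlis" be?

leve and vaweh both have last vowel 'e' yet inflect differently (zuleve, vawehhet), so the last vowel is not what conditions the rule; the final letter is.
"tatpezlis" ends in -s. The one such stem in the data (losvudis → losvudisset) doubles the final consonant and adds -et (as do vaweh, rakeh), so the same rule applies.
The other patterns: stems ending in -e add the prefix zu-; stems ending in -f drop the final letter and add -eka; stems ending in -k or -o add fa- … -ob around the stem.
So tatpezlis → tatpezlisset.

tatpezlisset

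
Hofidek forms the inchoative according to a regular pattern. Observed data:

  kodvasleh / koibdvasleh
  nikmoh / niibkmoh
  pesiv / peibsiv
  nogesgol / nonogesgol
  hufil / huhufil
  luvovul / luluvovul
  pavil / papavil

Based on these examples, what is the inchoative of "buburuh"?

pavil and pesiv both have last vowel 'i' yet inflect differently (papavil, peibsiv), so the last vowel is not what conditions the rule; the final letter is.
"buburuh" ends in -h. The stems ending in -h (nikmoh → niibkmoh, kodvasleh → koibdvasleh) insert -ib- after the first vowel.
The other pattern: stems ending in -l repeat the first consonant+vowel as a prefix.
So buburuh → buibburuh.

buibburuh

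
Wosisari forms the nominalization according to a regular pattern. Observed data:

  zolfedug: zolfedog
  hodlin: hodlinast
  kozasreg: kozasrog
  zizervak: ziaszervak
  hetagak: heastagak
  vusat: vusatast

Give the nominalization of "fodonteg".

fodontog

"fodonteg" ends in -g. The stems ending in -g (zolfedug → zolfedog, kozasreg → kozasrog) change the last vowel to 'o'.
The other patterns: stems ending in -k insert -as- after the first vowel; stems ending in -n or -t add -ast.
So fodonteg → fodontog.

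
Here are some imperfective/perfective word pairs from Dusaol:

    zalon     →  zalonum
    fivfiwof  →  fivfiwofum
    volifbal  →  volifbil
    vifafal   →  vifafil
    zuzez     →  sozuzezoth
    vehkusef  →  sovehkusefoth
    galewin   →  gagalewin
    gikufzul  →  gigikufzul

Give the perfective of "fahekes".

fivfiwof and vehkusef both end in -f yet inflect differently (fivfiwofum, sovehkusefoth), so the final letter is not what conditions the rule; the last vowel is.
"fahekes" has last vowel 'e'. The stems whose last vowel is 'e' (zuzez → sozuzezoth, vehkusef → sovehkusefoth) add so- … -oth around the stem.
The other patterns: stems whose last vowel is 'o' add -um; stems whose last vowel is 'a' change the last vowel to 'i'; stems whose last vowel is 'i' or 'u' repeat the first consonant+vowel as a prefix.
So fahekes → sofahekesoth.

sofahekesoth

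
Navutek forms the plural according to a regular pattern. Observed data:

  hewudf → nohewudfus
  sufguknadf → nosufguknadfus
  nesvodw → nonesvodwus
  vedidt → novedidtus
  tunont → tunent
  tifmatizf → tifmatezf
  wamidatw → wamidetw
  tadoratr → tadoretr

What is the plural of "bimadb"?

nobimadbus

"bimadb" has second-to-last letter 'd'. The stems whose second-to-last letter is 'd' (hewudf → nohewudfus, sufguknadf → nosufguknadfus, nesvodw → nonesvodwus) add no- … -us around the stem.
The other pattern: stems whose second-to-last letter is 'n', 't' or 'z' change the last vowel to 'e'.
So bimadb → nobimadbus.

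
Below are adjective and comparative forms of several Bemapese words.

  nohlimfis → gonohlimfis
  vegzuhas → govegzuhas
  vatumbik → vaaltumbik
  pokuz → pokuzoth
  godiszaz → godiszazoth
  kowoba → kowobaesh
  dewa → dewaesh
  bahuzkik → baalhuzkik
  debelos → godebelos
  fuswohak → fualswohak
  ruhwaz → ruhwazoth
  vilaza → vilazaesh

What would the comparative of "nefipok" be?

dewa and vegzuhas both have last vowel 'a' yet inflect differently (dewaesh, govegzuhas), so the last vowel is not what conditions the rule; the final letter is.
"nefipok" ends in -k. The stems ending in -k (vatumbik → vaaltumbik, bahuzkik → baalhuzkik, fuswohak → fualswohak) insert -al- after the first vowel.
The other patterns: stems ending in -a add -esh; stems ending in -s add the prefix go-; stems ending in -z add -oth.
So nefipok → nealfipok.

nealfipok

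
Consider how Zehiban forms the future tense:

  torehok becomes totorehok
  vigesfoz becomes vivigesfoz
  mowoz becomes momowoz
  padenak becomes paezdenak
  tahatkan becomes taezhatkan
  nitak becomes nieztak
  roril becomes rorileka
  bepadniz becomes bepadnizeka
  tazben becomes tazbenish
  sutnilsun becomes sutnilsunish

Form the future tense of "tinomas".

tieznomas

"tinomas" has last vowel 'a'. The stems whose last vowel is 'a' (padenak → paezdenak, tahatkan → taezhatkan, nitak → nieztak) insert -ez- after the first vowel.
The other patterns: stems whose last vowel is 'o' repeat the first consonant+vowel as a prefix; stems whose last vowel is 'i' add -eka; stems whose last vowel is 'e' or 'u' add -ish.
So tinomas → tieznomas.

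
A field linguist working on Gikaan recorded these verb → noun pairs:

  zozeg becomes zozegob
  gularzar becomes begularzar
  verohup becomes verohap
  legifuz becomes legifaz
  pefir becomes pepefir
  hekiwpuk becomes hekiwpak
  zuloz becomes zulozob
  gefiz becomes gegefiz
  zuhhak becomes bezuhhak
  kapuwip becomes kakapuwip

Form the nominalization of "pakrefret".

"pakrefret" has last vowel 'e'. The one such stem in the data (zozeg → zozegob) adds -ob, so the same rule applies.
The other patterns: stems whose last vowel is 'u' change the last vowel to 'a'; stems whose last vowel is 'a' add the prefix be-; stems whose last vowel is 'i' repeat the first consonant+vowel as a prefix.
So pakrefret → pakrefretob.

pakrefretob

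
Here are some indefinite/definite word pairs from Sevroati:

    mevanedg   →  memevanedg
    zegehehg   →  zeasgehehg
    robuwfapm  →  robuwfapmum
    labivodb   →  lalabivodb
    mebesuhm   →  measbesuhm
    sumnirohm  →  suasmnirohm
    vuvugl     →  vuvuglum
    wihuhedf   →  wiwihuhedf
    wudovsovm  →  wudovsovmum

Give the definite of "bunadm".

bubunadm

"bunadm" has second-to-last letter 'd'. The stems whose second-to-last letter is 'd' (labivodb → lalabivodb, wihuhedf → wiwihuhedf, mevanedg → memevanedg) repeat the first consonant+vowel as a prefix.
So bunadm → bubunadm.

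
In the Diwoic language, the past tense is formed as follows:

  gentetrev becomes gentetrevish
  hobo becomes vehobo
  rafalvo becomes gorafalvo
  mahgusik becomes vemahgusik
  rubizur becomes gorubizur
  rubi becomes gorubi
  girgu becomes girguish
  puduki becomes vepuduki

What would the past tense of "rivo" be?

rafalvo and hobo both end in -o yet inflect differently (gorafalvo, vehobo), so the final letter is not what conditions the rule; the first letter is.
"rivo" begins with r-. The stems beginning with r- (rubi → gorubi, rubizur → gorubizur, rafalvo → gorafalvo) add the prefix go-.
The other patterns: stems beginning with g- add -ish; stems beginning with h-, m- or p- add the prefix ve-.
So rivo → gorivo.

gorivo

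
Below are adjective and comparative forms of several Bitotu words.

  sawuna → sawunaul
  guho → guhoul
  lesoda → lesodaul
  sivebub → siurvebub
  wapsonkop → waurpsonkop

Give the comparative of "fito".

fitoul

guho and wapsonkop both have last vowel 'o' yet inflect differently (guhoul, waurpsonkop), so the last vowel is not what conditions the rule; whether the stem ends in a vowel or a consonant is.
"fito" ends in a vowel. The stems ending in a vowel (sawuna → sawunaul, guho → guhoul, lesoda → lesodaul) add -ul.
The other pattern: stems ending in a consonant insert -ur- after the first vowel.
So fito → fitoul.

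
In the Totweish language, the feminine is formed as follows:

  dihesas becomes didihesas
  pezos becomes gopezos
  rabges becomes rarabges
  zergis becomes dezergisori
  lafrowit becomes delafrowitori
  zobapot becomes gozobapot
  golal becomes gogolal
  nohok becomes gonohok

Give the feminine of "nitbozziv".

denitbozzivori

zergis and pezos both end in -s yet inflect differently (dezergisori, gopezos), so the final letter is not what conditions the rule; the last vowel is.
"nitbozziv" has last vowel 'i'. The stems whose last vowel is 'i' (lafrowit → delafrowitori, zergis → dezergisori) add de- … -ori around the stem.
The other patterns: stems whose last vowel is 'o' add the prefix go-; stems whose last vowel is 'a' or 'e' repeat the first consonant+vowel as a prefix.
So nitbozziv → denitbozzivori.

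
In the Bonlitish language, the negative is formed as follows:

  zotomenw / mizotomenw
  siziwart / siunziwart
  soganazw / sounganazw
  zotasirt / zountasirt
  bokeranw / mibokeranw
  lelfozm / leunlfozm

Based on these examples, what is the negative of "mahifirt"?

"mahifirt" has second-to-last letter 'r'. The stems whose second-to-last letter is 'r' (zotasirt → zountasirt, siziwart → siunziwart) insert -un- after the first vowel.
So mahifirt → maunhifirt.

maunhifirt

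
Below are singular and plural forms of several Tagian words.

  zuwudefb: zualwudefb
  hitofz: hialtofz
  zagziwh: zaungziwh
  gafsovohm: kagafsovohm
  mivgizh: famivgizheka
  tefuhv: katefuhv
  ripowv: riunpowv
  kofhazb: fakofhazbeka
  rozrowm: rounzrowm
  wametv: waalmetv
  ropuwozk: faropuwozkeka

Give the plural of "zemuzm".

fazemuzmeka

gafsovohm and rozrowm both end in -m yet inflect differently (kagafsovohm, rounzrowm), so the final letter is not what conditions the rule; the second-to-last letter is.
"zemuzm" has second-to-last letter 'z'. The stems whose second-to-last letter is 'z' (kofhazb → fakofhazbeka, mivgizh → famivgizheka, ropuwozk → faropuwozkeka) add fa- … -eka around the stem.
The other patterns: stems whose second-to-last letter is 'h' add the prefix ka-; stems whose second-to-last letter is 'w' insert -un- after the first vowel; stems whose second-to-last letter is 'f' or 't' insert -al- after the first vowel.
So zemuzm → fazemuzmeka.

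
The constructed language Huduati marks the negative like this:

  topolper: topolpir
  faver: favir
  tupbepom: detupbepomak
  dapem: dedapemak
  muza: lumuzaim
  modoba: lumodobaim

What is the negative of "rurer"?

rurir

topolper and dapem both have last vowel 'e' yet inflect differently (topolpir, dedapemak), so the last vowel is not what conditions the rule; the final letter is.
"rurer" ends in -r. The stems ending in -r (topolper → topolpir, faver → favir) change the last vowel to 'i'.
So rurer → rurir.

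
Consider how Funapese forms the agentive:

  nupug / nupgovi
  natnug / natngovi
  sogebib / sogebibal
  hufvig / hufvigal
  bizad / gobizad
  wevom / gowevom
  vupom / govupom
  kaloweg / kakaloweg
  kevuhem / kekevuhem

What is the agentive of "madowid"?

madowidal

nupug and hufvig both end in -g yet inflect differently (nupgovi, hufvigal), so the final letter is not what conditions the rule; the last vowel is.
"madowid" has last vowel 'i'. The stems whose last vowel is 'i' (sogebib → sogebibal, hufvig → hufvigal) add -al.
So madowid → madowidal.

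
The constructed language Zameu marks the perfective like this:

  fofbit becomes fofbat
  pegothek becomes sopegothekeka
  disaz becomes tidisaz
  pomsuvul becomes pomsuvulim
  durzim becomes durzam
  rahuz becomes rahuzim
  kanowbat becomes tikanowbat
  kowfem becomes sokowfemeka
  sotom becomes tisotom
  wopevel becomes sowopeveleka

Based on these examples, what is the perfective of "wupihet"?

kanowbat and fofbit both end in -t yet inflect differently (tikanowbat, fofbat), so the final letter is not what conditions the rule; the last vowel is.
"wupihet" has last vowel 'e'. The stems whose last vowel is 'e' (pegothek → sopegothekeka, kowfem → sokowfemeka, wopevel → sowopeveleka) add so- … -eka around the stem.
The other patterns: stems whose last vowel is 'a' or 'o' add the prefix ti-; stems whose last vowel is 'i' change the last vowel to 'a'; stems whose last vowel is 'u' add -im.
So wupihet → sowupiheteka.

sowupiheteka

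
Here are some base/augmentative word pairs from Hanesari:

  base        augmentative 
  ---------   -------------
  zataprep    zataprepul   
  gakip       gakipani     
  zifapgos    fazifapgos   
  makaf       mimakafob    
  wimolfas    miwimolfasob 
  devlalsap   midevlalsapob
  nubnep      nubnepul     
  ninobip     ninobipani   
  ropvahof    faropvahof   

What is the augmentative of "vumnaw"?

mivumnawob

ropvahof and makaf both end in -f yet inflect differently (faropvahof, mimakafob), so the final letter is not what conditions the rule; the last vowel is.
"vumnaw" has last vowel 'a'. The stems whose last vowel is 'a' (makaf → mimakafob, devlalsap → midevlalsapob, wimolfas → miwimolfasob) add mi- … -ob around the stem.
The other patterns: stems whose last vowel is 'o' add the prefix fa-; stems whose last vowel is 'i' add -ani; stems whose last vowel is 'e' add -ul.
So vumnaw → mivumnawob.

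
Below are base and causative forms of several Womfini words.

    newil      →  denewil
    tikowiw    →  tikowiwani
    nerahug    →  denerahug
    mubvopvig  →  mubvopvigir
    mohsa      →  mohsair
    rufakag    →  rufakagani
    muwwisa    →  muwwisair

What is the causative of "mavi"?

"mavi" begins with m-. The stems beginning with m- (mohsa → mohsair, muwwisa → muwwisair, mubvopvig → mubvopvigir) add -ir.
So mavi → maviir.

maviir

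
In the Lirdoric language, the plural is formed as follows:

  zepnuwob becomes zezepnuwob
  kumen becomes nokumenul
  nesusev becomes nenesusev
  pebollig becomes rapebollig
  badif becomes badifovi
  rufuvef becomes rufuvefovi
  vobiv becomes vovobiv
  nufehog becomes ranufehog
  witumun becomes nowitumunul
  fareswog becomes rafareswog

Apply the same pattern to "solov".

"solov" ends in -v. The stems ending in -v (nesusev → nenesusev, vobiv → vovobiv) repeat the first consonant+vowel as a prefix.
The other patterns: stems ending in -f add -ovi; stems ending in -g add the prefix ra-; stems ending in -n add no- … -ul around the stem.
So solov → sosolov.

sosolov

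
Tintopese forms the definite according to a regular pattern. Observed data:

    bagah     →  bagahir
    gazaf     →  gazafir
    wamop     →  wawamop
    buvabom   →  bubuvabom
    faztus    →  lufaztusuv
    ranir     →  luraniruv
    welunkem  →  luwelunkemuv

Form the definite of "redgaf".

buvabom and welunkem both end in -m yet inflect differently (bubuvabom, luwelunkemuv), so the final letter is not what conditions the rule; the last vowel is.
"redgaf" has last vowel 'a'. The stems whose last vowel is 'a' (bagah → bagahir, gazaf → gazafir) add -ir.
The other patterns: stems whose last vowel is 'o' repeat the first consonant+vowel as a prefix; stems whose last vowel is 'e', 'i' or 'u' add lu- … -uv around the stem.
So redgaf → redgafir.

redgafir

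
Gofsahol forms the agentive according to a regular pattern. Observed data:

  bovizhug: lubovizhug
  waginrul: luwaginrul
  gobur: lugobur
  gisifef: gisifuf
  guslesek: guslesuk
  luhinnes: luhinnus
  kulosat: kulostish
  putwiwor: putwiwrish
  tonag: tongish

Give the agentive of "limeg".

gobur and putwiwor both end in -r yet inflect differently (lugobur, putwiwrish), so the final letter is not what conditions the rule; the last vowel is.
"limeg" has last vowel 'e'. The stems whose last vowel is 'e' (gisifef → gisifuf, guslesek → guslesuk, luhinnes → luhinnus) change the last vowel to 'u'.
So limeg → limug.

limug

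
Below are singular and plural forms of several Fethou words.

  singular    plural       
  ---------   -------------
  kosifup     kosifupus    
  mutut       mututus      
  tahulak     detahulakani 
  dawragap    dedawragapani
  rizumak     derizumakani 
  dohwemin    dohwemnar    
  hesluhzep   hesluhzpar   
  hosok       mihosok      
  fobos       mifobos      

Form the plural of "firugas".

defirugasani

kosifup and dawragap both end in -p yet inflect differently (kosifupus, dedawragapani), so the final letter is not what conditions the rule; the last vowel is.
"firugas" has last vowel 'a'. The stems whose last vowel is 'a' (tahulak → detahulakani, dawragap → dedawragapani, rizumak → derizumakani) add de- … -ani around the stem.
The other patterns: stems whose last vowel is 'u' add -us; stems whose last vowel is 'e' or 'i' delete the last vowel and add -ar; stems whose last vowel is 'o' add the prefix mi-.
So firugas → defirugasani.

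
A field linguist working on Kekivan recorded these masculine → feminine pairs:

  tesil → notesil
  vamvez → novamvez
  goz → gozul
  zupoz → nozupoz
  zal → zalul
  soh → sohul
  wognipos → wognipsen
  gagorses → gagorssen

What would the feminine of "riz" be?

rizul

"riz" has 1 vowel. The stems with 1 vowel (zal → zalul, soh → sohul, goz → gozul) add -ul.
The other patterns: stems with 2 vowels add the prefix no-; stems with 3 vowels delete the last vowel and add -en.
So riz → rizul.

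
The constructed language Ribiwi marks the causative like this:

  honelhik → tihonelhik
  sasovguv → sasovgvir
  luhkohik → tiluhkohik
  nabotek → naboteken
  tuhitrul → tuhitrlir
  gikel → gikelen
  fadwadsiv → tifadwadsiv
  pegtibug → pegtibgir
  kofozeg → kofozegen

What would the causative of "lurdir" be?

"lurdir" has last vowel 'i'. The stems whose last vowel is 'i' (fadwadsiv → tifadwadsiv, luhkohik → tiluhkohik, honelhik → tihonelhik) add the prefix ti-.
The other patterns: stems whose last vowel is 'e' add -en; stems whose last vowel is 'u' delete the last vowel and add -ir.
So lurdir → tilurdir.

tilurdir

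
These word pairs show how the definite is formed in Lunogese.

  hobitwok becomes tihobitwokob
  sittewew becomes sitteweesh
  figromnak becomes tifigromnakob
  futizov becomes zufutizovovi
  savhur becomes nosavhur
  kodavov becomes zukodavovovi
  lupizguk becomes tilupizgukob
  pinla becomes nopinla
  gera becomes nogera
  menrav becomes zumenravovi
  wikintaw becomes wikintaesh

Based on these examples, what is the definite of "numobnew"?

numobneesh

figromnak and wikintaw both have last vowel 'a' yet inflect differently (tifigromnakob, wikintaesh), so the last vowel is not what conditions the rule; the final letter is.
"numobnew" ends in -w. The stems ending in -w (sittewew → sitteweesh, wikintaw → wikintaesh) drop the final letter and add -esh.
The other patterns: stems ending in -k add ti- … -ob around the stem; stems ending in -v add zu- … -ovi around the stem; stems ending in -a or -r add the prefix no-.
So numobnew → numobneesh.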